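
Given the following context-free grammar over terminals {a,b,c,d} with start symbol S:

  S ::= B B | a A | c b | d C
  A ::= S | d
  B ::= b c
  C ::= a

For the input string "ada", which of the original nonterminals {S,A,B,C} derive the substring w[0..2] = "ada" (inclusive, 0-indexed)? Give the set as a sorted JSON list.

CNF form of G:
  S -> B B | T0 A | T1 T2 | T3 C
  A -> B B | T0 A | T1 T2 | T3 C | d
  B -> T2 T1
  C -> a
  T0 -> a
  T1 -> c
  T2 -> b
  T3 -> d

CYK fill — only the sub-triangle for w[0..2]:
  [0..0]={C,T0}  "a"  orig:{C}
  [1..1]={A,T3}  "d"  orig:{A}
  [2..2]={C,T0}  "a"  orig:{C}
  [0..1]={A,S}  "ad"
  [1..2]={A,S}  "da"
  [0..2]={A,S}  "ada"

Original NTs in T[0,2] deriving "ada": ["A", "S"]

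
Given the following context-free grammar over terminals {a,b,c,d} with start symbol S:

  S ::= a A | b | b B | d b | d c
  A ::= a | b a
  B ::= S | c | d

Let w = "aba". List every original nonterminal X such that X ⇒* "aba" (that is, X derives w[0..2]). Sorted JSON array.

Convert to CNF:
  S -> T0 B | T1 A | T2 T0 | T2 T3 | b
  A -> T0 T1 | a
  B -> T0 B | T1 A | T2 T0 | T2 T3 | b | c | d
  T0 -> b
  T1 -> a
  T2 -> d
  T3 -> c

CYK fill, restricted to cells inside w[0..2]:
  [0..0]={A,T1}  "a"  orig:{A}
  [1..1]={B,S,T0}  "b"  orig:{B,S}
  [2..2]={A,T1}  "a"  orig:{A}
  [0..1]=∅  "ab"
  [1..2]={A}  "ba"
  [0..2]={B,S}  "aba"

Original NTs in T[0,2] deriving "aba": ["B", "S"]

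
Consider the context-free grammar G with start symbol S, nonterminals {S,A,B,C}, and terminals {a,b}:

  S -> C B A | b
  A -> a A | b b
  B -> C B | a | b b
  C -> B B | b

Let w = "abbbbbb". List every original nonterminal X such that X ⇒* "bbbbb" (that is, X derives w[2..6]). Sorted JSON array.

Convert to CNF:
  S -> C X2 | b
  A -> T0 A | T1 T1
  B -> C B | T1 T1 | a
  C -> B B | b
  T0 -> a
  T1 -> b
  X2 -> B A

Fill CYK table bottom-up, restricted to cells inside w[2..6]:
  cell(2,2) b: {C,S,T1}  orig:{C,S}
  cell(3,3) b: {C,S,T1}  orig:{C,S}
  cell(4,4) b: {C,S,T1}  orig:{C,S}
  cell(5,5) b: {C,S,T1}  orig:{C,S}
  cell(6,6) b: {C,S,T1}  orig:{C,S}
  cell(2,3) bb: {A,B}
  cell(3,4) bb: {A,B}
  cell(4,5) bb: {A,B}
  cell(5,6) bb: {A,B}
  cell(2,4) bbb: {B}
  cell(3,5) bbb: {B}
  cell(4,6) bbb: {B}
  cell(2,5) bbbb: {B,C,X2}  orig:{B,C}
  cell(3,6) bbbb: {B,C,X2}  orig:{B,C}
  cell(2,6) bbbbb: {B,C,S,X2}  orig:{B,C,S}

Original NTs in T[2,6] deriving "bbbbb": ["B", "C", "S"]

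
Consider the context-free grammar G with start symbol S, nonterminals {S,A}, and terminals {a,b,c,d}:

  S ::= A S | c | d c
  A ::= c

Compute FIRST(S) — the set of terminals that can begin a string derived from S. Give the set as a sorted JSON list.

FIRST iteration:
iter 1:
  A via A→c: +{c}
  S via S→A S: +{c}
  S via S→d c: +{d}
  FIRST(S)={c,d}  FIRST(A)={c}
iter 2: — fixpoint
  FIRST(S)={c,d}  FIRST(A)={c}

FIRST(S) = ["c", "d"]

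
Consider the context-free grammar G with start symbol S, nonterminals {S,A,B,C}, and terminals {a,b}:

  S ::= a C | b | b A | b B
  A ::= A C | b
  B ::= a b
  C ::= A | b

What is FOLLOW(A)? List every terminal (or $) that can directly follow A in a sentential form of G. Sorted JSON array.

FIRST iteration:
[1]
  A via A→b: +{b}
  B via B→a b: +{a}
  C via C→A: +{b}
  S via S→a C: +{a}
  S via S→b: +{b}
  FIRST(S)={a,b}  FIRST(A)={b}  FIRST(B)={a}  FIRST(C)={b}
[2] — fixpoint
  FIRST(S)={a,b}  FIRST(A)={b}  FIRST(B)={a}  FIRST(C)={b}

FOLLOW sets:
seed FOLLOW(S) with $
iter 1:
  A→A C: FOLLOW(A) ⊇ FIRST(C) = {b}; new: +{b}
  A→A C: FOLLOW(C) ⊇ FOLLOW(A) ⊇ {b}; new: +{b}
  S→a C: FOLLOW(C) ⊇ FOLLOW(S) ⊇ {$}; new: +{$}
  S→b A: FOLLOW(A) ⊇ FOLLOW(S) ⊇ {$}; new: +{$}
  S→b B: FOLLOW(B) ⊇ FOLLOW(S) ⊇ {$}; new: +{$}
  FOLLOW[S]={$}  FOLLOW[A]={$,b}  FOLLOW[B]={$}  FOLLOW[C]={$,b}
iter 2: done
  FOLLOW[S]={$}  FOLLOW[A]={$,b}  FOLLOW[B]={$}  FOLLOW[C]={$,b}

FOLLOW(A) = ["$", "b"]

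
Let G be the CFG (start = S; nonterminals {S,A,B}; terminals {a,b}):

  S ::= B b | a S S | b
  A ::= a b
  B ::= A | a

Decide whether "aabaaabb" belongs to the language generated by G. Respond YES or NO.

Convert to CNF:
  S -> B T1 | T0 X2 | b
  A -> T0 T1
  B -> T0 T1 | a
  T0 -> a
  T1 -> b
  X2 -> S S

CYK fill:
  T[0,0] 'a' = {B,T0}  orig:{B}
  T[1,1] 'a' = {B,T0}  orig:{B}
  T[2,2] 'b' = {S,T1}  orig:{S}
  T[3,3] 'a' = {B,T0}  orig:{B}
  T[4,4] 'a' = {B,T0}  orig:{B}
  T[5,5] 'a' = {B,T0}  orig:{B}
  T[6,6] 'b' = {S,T1}  orig:{S}
  T[7,7] 'b' = {S,T1}  orig:{S}
  T[0,1] 'aa' = ∅
  T[1,2] 'ab' = {A,B,S}
  T[2,3] 'ba' = ∅
  T[3,4] 'aa' = ∅
  T[4,5] 'aa' = ∅
  T[5,6] 'ab' = {A,B,S}
  T[6,7] 'bb' = {X2}  orig:{}
  T[0,2] 'aab' = ∅
  T[1,3] 'aba' = ∅
  T[2,4] 'baa' = ∅
  T[3,5] 'aaa' = ∅
  T[4,6] 'aab' = ∅
  T[5,7] 'abb' = {S,X2}  orig:{S}
  T[0,3] 'aaba' = ∅
  T[1,4] 'abaa' = ∅
  T[2,5] 'baaa' = ∅
  T[3,6] 'aaab' = ∅
  T[4,7] 'aabb' = {S}
  T[0,4] 'aabaa' = ∅
  T[1,5] 'abaaa' = ∅
  T[2,6] 'baaab' = ∅
  T[3,7] 'aaabb' = ∅
  T[0,5] 'aabaaa' = ∅
  T[1,6] 'abaaab' = ∅
  T[2,7] 'baaabb' = ∅
  T[0,6] 'aabaaab' = ∅
  T[1,7] 'abaaabb' = ∅
  T[0,7] 'aabaaabb' = ∅

S ∉ T[0,7] ⇒ NO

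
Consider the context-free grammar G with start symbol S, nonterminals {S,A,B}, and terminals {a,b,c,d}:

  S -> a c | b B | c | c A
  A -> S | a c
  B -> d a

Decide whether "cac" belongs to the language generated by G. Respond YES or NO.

Convert to CNF:
  S -> T0 T1 | T1 A | T2 B | c
  A -> T0 T1 | T1 A | T2 B | c
  B -> T3 T0
  T0 -> a
  T1 -> c
  T2 -> b
  T3 -> d

Fill CYK table bottom-up:
  [0..0]={A,S,T1}  "c"  orig:{A,S}
  [1..1]={T0}  "a"  orig:{}
  [2..2]={A,S,T1}  "c"  orig:{A,S}
  [0..1]=∅  "ca"
  [1..2]={A,S}  "ac"
  [0..2]={A,S}  "cac"

S ∈ T[0,2] ⇒ YES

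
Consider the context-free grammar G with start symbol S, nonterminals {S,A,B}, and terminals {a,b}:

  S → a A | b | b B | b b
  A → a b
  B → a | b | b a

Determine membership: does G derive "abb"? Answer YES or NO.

CNF form of G:
  S -> T0 A | T1 B | T1 T1 | b
  A -> T0 T1
  B -> T1 T0 | a | b
  T0 -> a
  T1 -> b

Fill CYK table bottom-up:
  [0..0]={B,T0}  "a"  orig:{B}
  [1..1]={B,S,T1}  "b"  orig:{B,S}
  [2..2]={B,S,T1}  "b"  orig:{B,S}
  [0..1]={A}  "ab"
  [1..2]={S}  "bb"
  [0..2]=∅  "abb"

S ∉ T[0,2] ⇒ NO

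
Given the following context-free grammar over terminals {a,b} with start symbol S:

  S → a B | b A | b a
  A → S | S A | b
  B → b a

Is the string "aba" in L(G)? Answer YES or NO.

Convert to CNF:
  S -> T0 B | T1 A | T1 T0
  A -> S A | T0 B | T1 A | T1 T0 | b
  B -> T1 T0
  T0 -> a
  T1 -> b

CYK table (by increasing span):
  T[0,0] 'a' = {T0}  orig:{}
  T[1,1] 'b' = {A,T1}  orig:{A}
  T[2,2] 'a' = {T0}  orig:{}
  T[0,1] 'ab' = ∅
  T[1,2] 'ba' = {A,B,S}
  T[0,2] 'aba' = {A,S}

S ∈ T[0,2] ⇒ YES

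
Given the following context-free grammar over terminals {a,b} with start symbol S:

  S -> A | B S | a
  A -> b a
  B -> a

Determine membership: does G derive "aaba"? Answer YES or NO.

CNF form of G:
  S -> B S | T0 T1 | a
  A -> T0 T1
  B -> a
  T0 -> b
  T1 -> a

Fill CYK table bottom-up:
  cell(0,0) a: {B,S,T1}  orig:{B,S}
  cell(1,1) a: {B,S,T1}  orig:{B,S}
  cell(2,2) b: {T0}  orig:{}
  cell(3,3) a: {B,S,T1}  orig:{B,S}
  cell(0,1) aa: {S}
  cell(1,2) ab: ∅
  cell(2,3) ba: {A,S}
  cell(0,2) aab: ∅
  cell(1,3) aba: {S}
  cell(0,3) aaba: {S}

S ∈ T[0,3] ⇒ YES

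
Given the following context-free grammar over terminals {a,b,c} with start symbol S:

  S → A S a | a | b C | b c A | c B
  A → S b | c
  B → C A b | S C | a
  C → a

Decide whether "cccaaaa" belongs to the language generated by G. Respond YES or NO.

Convert to CNF:
  S -> A X4 | T0 C | T0 X5 | T2 B | a
  A -> S T0 | c
  B -> C X3 | S C | a
  C -> a
  T0 -> b
  T1 -> a
  T2 -> c
  X3 -> A T0
  X4 -> S T1
  X5 -> T2 A

CYK table (by increasing span):
  T[0,0] 'c' = {A,T2}  orig:{A}
  T[1,1] 'c' = {A,T2}  orig:{A}
  T[2,2] 'c' = {A,T2}  orig:{A}
  T[3,3] 'a' = {B,C,S,T1}  orig:{B,C,S}
  T[4,4] 'a' = {B,C,S,T1}  orig:{B,C,S}
  T[5,5] 'a' = {B,C,S,T1}  orig:{B,C,S}
  T[6,6] 'a' = {B,C,S,T1}  orig:{B,C,S}
  T[0,1] 'cc' = {X5}  orig:{}
  T[1,2] 'cc' = {X5}  orig:{}
  T[2,3] 'ca' = {S}
  T[3,4] 'aa' = {B,X4}  orig:{B}
  T[4,5] 'aa' = {B,X4}  orig:{B}
  T[5,6] 'aa' = {B,X4}  orig:{B}
  T[0,2] 'ccc' = ∅
  T[1,3] 'cca' = ∅
  T[2,4] 'caa' = {B,S,X4}  orig:{B,S}
  T[3,5] 'aaa' = ∅
  T[4,6] 'aaa' = ∅
  T[0,3] 'ccca' = ∅
  T[1,4] 'ccaa' = {S}
  T[2,5] 'caaa' = {B,X4}  orig:{B}
  T[3,6] 'aaaa' = ∅
  T[0,4] 'cccaa' = ∅
  T[1,5] 'ccaaa' = {B,S,X4}  orig:{B,S}
  T[2,6] 'caaaa' = ∅
  T[0,5] 'cccaaa' = {S}
  T[1,6] 'ccaaaa' = {B,X4}  orig:{B}
  T[0,6] 'cccaaaa' = {B,S,X4}  orig:{B,S}

S ∈ T[0,6] ⇒ YES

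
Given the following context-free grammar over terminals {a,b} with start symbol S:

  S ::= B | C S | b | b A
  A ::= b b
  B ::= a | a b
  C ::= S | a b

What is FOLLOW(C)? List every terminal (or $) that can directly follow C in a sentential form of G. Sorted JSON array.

FIRST sets, iterate to fixpoint:
pass 1:
  A via A→b b: +{b}
  B via B→a: +{a}
  C via C→a b: +{a}
  S via S→B: +{a}
  S via S→b: +{b}
  FIRST[S]={a,b}  FIRST[A]={b}  FIRST[B]={a}  FIRST[C]={a}
pass 2:
  C via C→S: +{b}
  FIRST[S]={a,b}  FIRST[A]={b}  FIRST[B]={a}  FIRST[C]={a,b}
pass 3: (no change)
  FIRST[S]={a,b}  FIRST[A]={b}  FIRST[B]={a}  FIRST[C]={a,b}

Compute FOLLOW by fixpoint:
seed FOLLOW(S) with $
round 1:
  S→B: FOLLOW(B) ⊇ FOLLOW(S) ⊇ {$}; new: +{$}
  S→C S: FOLLOW(C) ⊇ FIRST(S) = {a,b}; new: +{a,b}
  S→b A: FOLLOW(A) ⊇ FOLLOW(S) ⊇ {$}; new: +{$}
  S: {$}  A: {$}  B: {$}  C: {a,b}
round 2:
  C→S: FOLLOW(S) ⊇ FOLLOW(C) ⊇ {a,b}; new: +{a,b}
  S→B: FOLLOW(B) ⊇ FOLLOW(S) ⊇ {$,a,b}; new: +{a,b}
  S→b A: FOLLOW(A) ⊇ FOLLOW(S) ⊇ {$,a,b}; new: +{a,b}
  S: {$,a,b}  A: {$,a,b}  B: {$,a,b}  C: {a,b}
round 3: (stable)
  S: {$,a,b}  A: {$,a,b}  B: {$,a,b}  C: {a,b}

FOLLOW(C) = ["a", "b"]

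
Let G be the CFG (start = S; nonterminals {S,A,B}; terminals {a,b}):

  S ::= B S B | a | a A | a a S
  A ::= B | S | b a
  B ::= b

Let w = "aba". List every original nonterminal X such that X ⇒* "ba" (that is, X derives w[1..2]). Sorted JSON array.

CNF form of G:
  S -> B X4 | T0 A | T0 X5 | a
  A -> B X2 | T0 A | T0 X3 | T1 T0 | a | b
  B -> b
  T0 -> a
  T1 -> b
  X2 -> S B
  X3 -> T0 S
  X4 -> S B
  X5 -> T0 S

CYK fill — only the sub-triangle for w[1..2]:
  T[1,1] 'b' = {A,B,T1}  orig:{A,B}
  T[2,2] 'a' = {A,S,T0}  orig:{A,S}
  T[1,2] 'ba' = {A}

Original NTs in T[1,2] deriving "ba": ["A"]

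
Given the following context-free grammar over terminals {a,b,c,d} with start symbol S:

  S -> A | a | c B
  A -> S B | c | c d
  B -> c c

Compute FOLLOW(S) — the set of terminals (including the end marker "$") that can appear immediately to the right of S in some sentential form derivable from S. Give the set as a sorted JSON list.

FIRST sets, iterate to fixpoint:
iter 1:
  A via A→c: +{c}
  B via B→c c: +{c}
  S via S→A: +{c}
  S via S→a: +{a}
  FIRST[S]={a,c}  FIRST[A]={c}  FIRST[B]={c}
iter 2:
  A via A→S B: +{a}
  FIRST[S]={a,c}  FIRST[A]={a,c}  FIRST[B]={c}
iter 3: (no change)
  FIRST[S]={a,c}  FIRST[A]={a,c}  FIRST[B]={c}

FOLLOW iteration:
seed FOLLOW(S) with $
pass 1:
  A→S B: FOLLOW(S) ⊇ FIRST(B) = {c}; new: +{c}
  S→A: FOLLOW(A) ⊇ FOLLOW(S) ⊇ {$,c}; new: +{$,c}
  S→c B: FOLLOW(B) ⊇ FOLLOW(S) ⊇ {$,c}; new: +{$,c}
  S: {$,c}  A: {$,c}  B: {$,c}
pass 2: done
  S: {$,c}  A: {$,c}  B: {$,c}

FOLLOW(S) = ["$", "c"]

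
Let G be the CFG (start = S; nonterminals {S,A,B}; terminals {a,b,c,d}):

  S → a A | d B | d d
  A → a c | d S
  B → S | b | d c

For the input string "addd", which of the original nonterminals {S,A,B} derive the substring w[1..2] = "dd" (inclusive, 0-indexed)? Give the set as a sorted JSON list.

Convert to CNF:
  S -> T0 A | T2 B | T2 T2
  A -> T0 T1 | T2 S
  B -> T0 A | T2 B | T2 T1 | T2 T2 | b
  T0 -> a
  T1 -> c
  T2 -> d

Fill CYK table bottom-up, restricted to cells inside w[1..2]:
  cell(1,1) d: {T2}  orig:{}
  cell(2,2) d: {T2}  orig:{}
  cell(1,2) dd: {B,S}

Original NTs in T[1,2] deriving "dd": ["B", "S"]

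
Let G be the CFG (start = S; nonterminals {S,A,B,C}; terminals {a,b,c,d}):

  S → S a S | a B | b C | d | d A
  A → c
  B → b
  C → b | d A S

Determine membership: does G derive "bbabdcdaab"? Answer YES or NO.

CNF form of G:
  S -> S X4 | T0 A | T1 B | T2 C | d
  A -> c
  B -> b
  C -> T0 X3 | b
  T0 -> d
  T1 -> a
  T2 -> b
  X3 -> A S
  X4 -> T1 S

Fill CYK table bottom-up:
  cell(0,0) b: {B,C,T2}  orig:{B,C}
  cell(1,1) b: {B,C,T2}  orig:{B,C}
  cell(2,2) a: {T1}  orig:{}
  cell(3,3) b: {B,C,T2}  orig:{B,C}
  cell(4,4) d: {S,T0}  orig:{S}
  cell(5,5) c: {A}
  cell(6,6) d: {S,T0}  orig:{S}
  cell(7,7) a: {T1}  orig:{}
  cell(8,8) a: {T1}  orig:{}
  cell(9,9) b: {B,C,T2}  orig:{B,C}
  cell(0,1) bb: {S}
  cell(1,2) ba: ∅
  cell(2,3) ab: {S}
  cell(3,4) bd: ∅
  cell(4,5) dc: {S}
  cell(5,6) cd: {X3}  orig:{}
  cell(6,7) da: ∅
  cell(7,8) aa: ∅
  cell(8,9) ab: {S}
  cell(0,2) bba: ∅
  cell(1,3) bab: ∅
  cell(2,4) abd: ∅
  cell(3,5) bdc: ∅
  cell(4,6) dcd: {C}
  cell(5,7) cda: ∅
  cell(6,8) daa: ∅
  cell(7,9) aab: {X4}  orig:{}
  cell(0,3) bbab: ∅
  cell(1,4) babd: ∅
  cell(2,5) abdc: ∅
  cell(3,6) bdcd: {S}
  cell(4,7) dcda: ∅
  cell(5,8) cdaa: ∅
  cell(6,9) daab: {S}
  cell(0,4) bbabd: ∅
  cell(1,5) babdc: ∅
  cell(2,6) abdcd: {X4}  orig:{}
  cell(3,7) bdcda: ∅
  cell(4,8) dcdaa: ∅
  cell(5,9) cdaab: {X3}  orig:{}
  cell(0,5) bbabdc: ∅
  cell(1,6) babdcd: ∅
  cell(2,7) abdcda: ∅
  cell(3,8) bdcdaa: ∅
  cell(4,9) dcdaab: {C}
  cell(0,6) bbabdcd: {S}
  cell(1,7) babdcda: ∅
  cell(2,8) abdcdaa: ∅
  cell(3,9) bdcdaab: {S}
  cell(0,7) bbabdcda: ∅
  cell(1,8) babdcdaa: ∅
  cell(2,9) abdcdaab: {X4}  orig:{}
  cell(0,8) bbabdcdaa: ∅
  cell(1,9) babdcdaab: ∅
  cell(0,9) bbabdcdaab: {S}

S ∈ T[0,9] ⇒ YES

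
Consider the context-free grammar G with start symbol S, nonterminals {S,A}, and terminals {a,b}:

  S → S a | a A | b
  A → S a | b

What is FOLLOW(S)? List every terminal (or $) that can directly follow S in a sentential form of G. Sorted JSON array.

FIRST sets, iterate to fixpoint:
pass 1:
  A via A→b: +{b}
  S via S→a A: +{a}
  S via S→b: +{b}
  FIRST(S)={a,b}  FIRST(A)={b}
pass 2:
  A via A→S a: +{a}
  FIRST(S)={a,b}  FIRST(A)={a,b}
pass 3: (stable)
  FIRST(S)={a,b}  FIRST(A)={a,b}

Compute FOLLOW by fixpoint:
seed FOLLOW(S) with $
iter 1:
  A→S a: FOLLOW(S) ⊇ FIRST(a) = {a}; new: +{a}
  S→a A: FOLLOW(A) ⊇ FOLLOW(S) ⊇ {$,a}; new: +{$,a}
  FOLLOW[S]={$,a}  FOLLOW[A]={$,a}
iter 2: (stable)
  FOLLOW[S]={$,a}  FOLLOW[A]={$,a}

FOLLOW(S) = ["$", "a"]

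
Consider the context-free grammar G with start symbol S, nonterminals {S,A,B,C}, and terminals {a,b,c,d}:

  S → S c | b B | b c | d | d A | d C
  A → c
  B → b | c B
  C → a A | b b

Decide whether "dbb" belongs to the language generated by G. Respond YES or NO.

CNF form of G:
  S -> S T0 | T2 B | T2 T0 | T3 A | T3 C | d
  A -> c
  B -> T0 B | b
  C -> T1 A | T2 T2
  T0 -> c
  T1 -> a
  T2 -> b
  T3 -> d

Fill CYK table bottom-up:
  T[0,0] 'd' = {S,T3}  orig:{S}
  T[1,1] 'b' = {B,T2}  orig:{B}
  T[2,2] 'b' = {B,T2}  orig:{B}
  T[0,1] 'db' = ∅
  T[1,2] 'bb' = {C,S}
  T[0,2] 'dbb' = {S}

S ∈ T[0,2] ⇒ YES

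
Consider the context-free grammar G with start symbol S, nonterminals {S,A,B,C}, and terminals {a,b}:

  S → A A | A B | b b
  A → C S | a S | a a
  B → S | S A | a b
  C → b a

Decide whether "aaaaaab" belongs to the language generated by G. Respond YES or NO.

Convert to CNF:
  S -> A A | A B | T1 T1
  A -> C S | T0 S | T0 T0
  B -> A A | A B | S A | T0 T1 | T1 T1
  C -> T1 T0
  T0 -> a
  T1 -> b

CYK table (by increasing span):
  T[0,0] 'a' = {T0}  orig:{}
  T[1,1] 'a' = {T0}  orig:{}
  T[2,2] 'a' = {T0}  orig:{}
  T[3,3] 'a' = {T0}  orig:{}
  T[4,4] 'a' = {T0}  orig:{}
  T[5,5] 'a' = {T0}  orig:{}
  T[6,6] 'b' = {T1}  orig:{}
  T[0,1] 'aa' = {A}
  T[1,2] 'aa' = {A}
  T[2,3] 'aa' = {A}
  T[3,4] 'aa' = {A}
  T[4,5] 'aa' = {A}
  T[5,6] 'ab' = {B}
  T[0,2] 'aaa' = ∅
  T[1,3] 'aaa' = ∅
  T[2,4] 'aaa' = ∅
  T[3,5] 'aaa' = ∅
  T[4,6] 'aab' = ∅
  T[0,3] 'aaaa' = {B,S}
  T[1,4] 'aaaa' = {B,S}
  T[2,5] 'aaaa' = {B,S}
  T[3,6] 'aaab' = {B,S}
  T[0,4] 'aaaaa' = {A}
  T[1,5] 'aaaaa' = {A}
  T[2,6] 'aaaab' = {A}
  T[0,5] 'aaaaaa' = {B,S}
  T[1,6] 'aaaaab' = {B,S}
  T[0,6] 'aaaaaab' = {A,B,S}

S ∈ T[0,6] ⇒ YES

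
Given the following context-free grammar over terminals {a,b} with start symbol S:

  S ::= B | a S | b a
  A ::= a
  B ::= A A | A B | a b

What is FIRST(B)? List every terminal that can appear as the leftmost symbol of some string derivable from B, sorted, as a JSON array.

FIRST sets, iterate to fixpoint:
pass 1:
  A via A→a: +{a}
  B via B→A A: +{a}
  S via S→B: +{a}
  S via S→b a: +{b}
  S: {a,b}  A: {a}  B: {a}
pass 2: done
  S: {a,b}  A: {a}  B: {a}

FIRST(B) = ["a"]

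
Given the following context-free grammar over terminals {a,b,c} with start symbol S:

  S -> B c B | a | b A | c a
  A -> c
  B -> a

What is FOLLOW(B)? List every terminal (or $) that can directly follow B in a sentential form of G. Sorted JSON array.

FIRST iteration:
round 1:
  A via A→c: +{c}
  B via B→a: +{a}
  S via S→B c B: +{a}
  S via S→b A: +{b}
  S via S→c a: +{c}
  S: {a,b,c}  A: {c}  B: {a}
round 2: — fixpoint
  S: {a,b,c}  A: {c}  B: {a}

Compute FOLLOW by fixpoint:
FOLLOW(S) := {$}
pass 1:
  S→B c B: FOLLOW(B) ⊇ FIRST(c) = {c}; new: +{c}
  S→B c B: FOLLOW(B) ⊇ FOLLOW(S) ⊇ {$}; new: +{$}
  S→b A: FOLLOW(A) ⊇ FOLLOW(S) ⊇ {$}; new: +{$}
  FOLLOW(S)={$}  FOLLOW(A)={$}  FOLLOW(B)={$,c}
pass 2: — fixpoint
  FOLLOW(S)={$}  FOLLOW(A)={$}  FOLLOW(B)={$,c}

FOLLOW(B) = ["$", "c"]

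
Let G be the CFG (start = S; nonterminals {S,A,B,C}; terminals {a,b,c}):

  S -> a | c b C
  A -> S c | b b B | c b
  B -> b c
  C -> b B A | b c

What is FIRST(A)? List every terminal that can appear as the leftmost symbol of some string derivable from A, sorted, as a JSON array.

Compute FIRST by fixpoint:
iter 1:
  A via A→b b B: +{b}
  A via A→c b: +{c}
  B via B→b c: +{b}
  C via C→b B A: +{b}
  S via S→a: +{a}
  S via S→c b C: +{c}
  FIRST(S)={a,c}  FIRST(A)={b,c}  FIRST(B)={b}  FIRST(C)={b}
iter 2:
  A via A→S c: +{a}
  FIRST(S)={a,c}  FIRST(A)={a,b,c}  FIRST(B)={b}  FIRST(C)={b}
iter 3: — fixpoint
  FIRST(S)={a,c}  FIRST(A)={a,b,c}  FIRST(B)={b}  FIRST(C)={b}

FIRST(A) = ["a", "b", "c"]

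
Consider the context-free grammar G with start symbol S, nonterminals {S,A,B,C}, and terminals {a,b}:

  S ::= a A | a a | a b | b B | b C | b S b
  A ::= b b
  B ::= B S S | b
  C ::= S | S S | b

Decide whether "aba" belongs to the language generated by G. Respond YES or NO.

CNF form of G:
  S -> T0 B | T0 C | T0 X4 | T1 A | T1 T0 | T1 T1
  A -> T0 T0
  B -> B X2 | b
  C -> S S | T0 B | T0 C | T0 X3 | T1 A | T1 T0 | T1 T1 | b
  T0 -> b
  T1 -> a
  X2 -> S S
  X3 -> S T0
  X4 -> S T0

Fill CYK table bottom-up:
  [0..0]={T1}  "a"  orig:{}
  [1..1]={B,C,T0}  "b"  orig:{B,C}
  [2..2]={T1}  "a"  orig:{}
  [0..1]={C,S}  "ab"
  [1..2]=∅  "ba"
  [0..2]=∅  "aba"

S ∉ T[0,2] ⇒ NO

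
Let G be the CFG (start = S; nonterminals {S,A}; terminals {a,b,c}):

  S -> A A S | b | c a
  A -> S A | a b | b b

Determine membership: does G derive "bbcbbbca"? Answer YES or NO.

CNF form of G:
  S -> A X3 | T2 T0 | b
  A -> S A | T0 T1 | T1 T1
  T0 -> a
  T1 -> b
  T2 -> c
  X3 -> A S

CYK table (by increasing span):
  T[0,0] 'b' = {S,T1}  orig:{S}
  T[1,1] 'b' = {S,T1}  orig:{S}
  T[2,2] 'c' = {T2}  orig:{}
  T[3,3] 'b' = {S,T1}  orig:{S}
  T[4,4] 'b' = {S,T1}  orig:{S}
  T[5,5] 'b' = {S,T1}  orig:{S}
  T[6,6] 'c' = {T2}  orig:{}
  T[7,7] 'a' = {T0}  orig:{}
  T[0,1] 'bb' = {A}
  T[1,2] 'bc' = ∅
  T[2,3] 'cb' = ∅
  T[3,4] 'bb' = {A}
  T[4,5] 'bb' = {A}
  T[5,6] 'bc' = ∅
  T[6,7] 'ca' = {S}
  T[0,2] 'bbc' = ∅
  T[1,3] 'bcb' = ∅
  T[2,4] 'cbb' = ∅
  T[3,5] 'bbb' = {A,X3}  orig:{A}
  T[4,6] 'bbc' = ∅
  T[5,7] 'bca' = ∅
  T[0,3] 'bbcb' = ∅
  T[1,4] 'bcbb' = ∅
  T[2,5] 'cbbb' = ∅
  T[3,6] 'bbbc' = ∅
  T[4,7] 'bbca' = {X3}  orig:{}
  T[0,4] 'bbcbb' = ∅
  T[1,5] 'bcbbb' = ∅
  T[2,6] 'cbbbc' = ∅
  T[3,7] 'bbbca' = {X3}  orig:{}
  T[0,5] 'bbcbbb' = ∅
  T[1,6] 'bcbbbc' = ∅
  T[2,7] 'cbbbca' = ∅
  T[0,6] 'bbcbbbc' = ∅
  T[1,7] 'bcbbbca' = ∅
  T[0,7] 'bbcbbbca' = ∅

S ∉ T[0,7] ⇒ NO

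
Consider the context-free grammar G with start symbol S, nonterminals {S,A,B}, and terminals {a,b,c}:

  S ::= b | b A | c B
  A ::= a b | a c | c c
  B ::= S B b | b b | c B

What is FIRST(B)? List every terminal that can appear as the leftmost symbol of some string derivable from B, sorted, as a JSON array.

FIRST iteration:
[1]
  A via A→a b: +{a}
  A via A→c c: +{c}
  B via B→b b: +{b}
  B via B→c B: +{c}
  S via S→b: +{b}
  S via S→c B: +{c}
  FIRST[S]={b,c}  FIRST[A]={a,c}  FIRST[B]={b,c}
[2] (no change)
  FIRST[S]={b,c}  FIRST[A]={a,c}  FIRST[B]={b,c}

FIRST(B) = ["b", "c"]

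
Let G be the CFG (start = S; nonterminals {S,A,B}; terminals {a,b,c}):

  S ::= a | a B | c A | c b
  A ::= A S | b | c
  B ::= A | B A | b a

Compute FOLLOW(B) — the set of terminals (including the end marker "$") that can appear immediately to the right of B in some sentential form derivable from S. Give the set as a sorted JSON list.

FIRST sets, iterate to fixpoint:
iter 1:
  A via A→b: +{b}
  A via A→c: +{c}
  B via B→A: +{b,c}
  S via S→a: +{a}
  S via S→c A: +{c}
  FIRST(S)={a,c}  FIRST(A)={b,c}  FIRST(B)={b,c}
iter 2: (no change)
  FIRST(S)={a,c}  FIRST(A)={b,c}  FIRST(B)={b,c}

FOLLOW iteration:
FOLLOW(S) := {$}
iter 1:
  A→A S: FOLLOW(A) ⊇ FIRST(S) = {a,c}; new: +{a,c}
  A→A S: FOLLOW(S) ⊇ FOLLOW(A) ⊇ {a,c}; new: +{a,c}
  B→B A: FOLLOW(B) ⊇ FIRST(A) = {b,c}; new: +{b,c}
  B→B A: FOLLOW(A) ⊇ FOLLOW(B) ⊇ {b,c}; new: +{b}
  S→a B: FOLLOW(B) ⊇ FOLLOW(S) ⊇ {$,a,c}; new: +{$,a}
  S→c A: FOLLOW(A) ⊇ FOLLOW(S) ⊇ {$,a,c}; new: +{$}
  FOLLOW[S]={$,a,c}  FOLLOW[A]={$,a,b,c}  FOLLOW[B]={$,a,b,c}
iter 2:
  A→A S: FOLLOW(S) ⊇ FOLLOW(A) ⊇ {$,a,b,c}; new: +{b}
  FOLLOW[S]={$,a,b,c}  FOLLOW[A]={$,a,b,c}  FOLLOW[B]={$,a,b,c}
iter 3: — fixpoint
  FOLLOW[S]={$,a,b,c}  FOLLOW[A]={$,a,b,c}  FOLLOW[B]={$,a,b,c}

FOLLOW(B) = ["$", "a", "b", "c"]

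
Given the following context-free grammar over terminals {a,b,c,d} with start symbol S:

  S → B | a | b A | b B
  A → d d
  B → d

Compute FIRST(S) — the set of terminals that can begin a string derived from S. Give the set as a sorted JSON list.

FIRST sets, iterate to fixpoint:
round 1:
  A via A→d d: +{d}
  B via B→d: +{d}
  S via S→B: +{d}
  S via S→a: +{a}
  S via S→b A: +{b}
  S: {a,b,d}  A: {d}  B: {d}
round 2: (no change)
  S: {a,b,d}  A: {d}  B: {d}

FIRST(S) = ["a", "b", "d"]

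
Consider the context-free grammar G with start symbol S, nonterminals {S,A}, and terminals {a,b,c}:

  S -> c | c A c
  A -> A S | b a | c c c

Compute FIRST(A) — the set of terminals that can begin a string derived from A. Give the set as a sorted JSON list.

FIRST iteration:
[1]
  A via A→b a: +{b}
  A via A→c c c: +{c}
  S via S→c: +{c}
  FIRST(S)={c}  FIRST(A)={b,c}
[2] done
  FIRST(S)={c}  FIRST(A)={b,c}

FIRST(A) = ["b", "c"]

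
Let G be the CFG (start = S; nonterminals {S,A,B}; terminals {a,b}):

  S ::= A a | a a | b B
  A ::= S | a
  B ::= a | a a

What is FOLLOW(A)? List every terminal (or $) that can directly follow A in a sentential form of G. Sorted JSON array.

Compute FIRST by fixpoint:
round 1:
  A via A→a: +{a}
  B via B→a: +{a}
  S via S→A a: +{a}
  S via S→b B: +{b}
  FIRST(S)={a,b}  FIRST(A)={a}  FIRST(B)={a}
round 2:
  A via A→S: +{b}
  FIRST(S)={a,b}  FIRST(A)={a,b}  FIRST(B)={a}
round 3: (stable)
  FIRST(S)={a,b}  FIRST(A)={a,b}  FIRST(B)={a}

Compute FOLLOW by fixpoint:
seed FOLLOW(S) with $
pass 1:
  S→A a: FOLLOW(A) ⊇ FIRST(a) = {a}; new: +{a}
  S→b B: FOLLOW(B) ⊇ FOLLOW(S) ⊇ {$}; new: +{$}
  FOLLOW[S]={$}  FOLLOW[A]={a}  FOLLOW[B]={$}
pass 2:
  A→S: FOLLOW(S) ⊇ FOLLOW(A) ⊇ {a}; new: +{a}
  S→b B: FOLLOW(B) ⊇ FOLLOW(S) ⊇ {$,a}; new: +{a}
  FOLLOW[S]={$,a}  FOLLOW[A]={a}  FOLLOW[B]={$,a}
pass 3: (stable)
  FOLLOW[S]={$,a}  FOLLOW[A]={a}  FOLLOW[B]={$,a}

FOLLOW(A) = ["a"]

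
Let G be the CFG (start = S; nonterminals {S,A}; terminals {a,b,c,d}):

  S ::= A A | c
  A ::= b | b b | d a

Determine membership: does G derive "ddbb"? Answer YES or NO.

CNF form of G:
  S -> A A | c
  A -> T0 T0 | T1 T2 | b
  T0 -> b
  T1 -> d
  T2 -> a

CYK table (by increasing span):
  [0..0]={T1}  "d"  orig:{}
  [1..1]={T1}  "d"  orig:{}
  [2..2]={A,T0}  "b"  orig:{A}
  [3..3]={A,T0}  "b"  orig:{A}
  [0..1]=∅  "dd"
  [1..2]=∅  "db"
  [2..3]={A,S}  "bb"
  [0..2]=∅  "ddb"
  [1..3]=∅  "dbb"
  [0..3]=∅  "ddbb"

S ∉ T[0,3] ⇒ NO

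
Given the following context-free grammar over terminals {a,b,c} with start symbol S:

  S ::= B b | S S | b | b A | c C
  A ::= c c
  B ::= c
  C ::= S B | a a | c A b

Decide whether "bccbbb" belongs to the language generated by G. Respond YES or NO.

Convert to CNF:
  S -> B T2 | S S | T0 C | T2 A | b
  A -> T0 T0
  B -> c
  C -> S B | T0 X3 | T1 T1
  T0 -> c
  T1 -> a
  T2 -> b
  X3 -> A T2

CYK table (by increasing span):
  cell(0,0) b: {S,T2}  orig:{S}
  cell(1,1) c: {B,T0}  orig:{B}
  cell(2,2) c: {B,T0}  orig:{B}
  cell(3,3) b: {S,T2}  orig:{S}
  cell(4,4) b: {S,T2}  orig:{S}
  cell(5,5) b: {S,T2}  orig:{S}
  cell(0,1) bc: {C}
  cell(1,2) cc: {A}
  cell(2,3) cb: {S}
  cell(3,4) bb: {S}
  cell(4,5) bb: {S}
  cell(0,2) bcc: {S}
  cell(1,3) ccb: {X3}  orig:{}
  cell(2,4) cbb: {S}
  cell(3,5) bbb: {S}
  cell(0,3) bccb: {S}
  cell(1,4) ccbb: ∅
  cell(2,5) cbbb: {S}
  cell(0,4) bccbb: {S}
  cell(1,5) ccbbb: ∅
  cell(0,5) bccbbb: {S}

S ∈ T[0,5] ⇒ YES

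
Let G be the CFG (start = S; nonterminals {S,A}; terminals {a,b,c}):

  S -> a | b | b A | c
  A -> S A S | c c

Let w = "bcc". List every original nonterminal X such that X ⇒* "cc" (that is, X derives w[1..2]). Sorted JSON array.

CNF form of G:
  S -> T1 A | a | b | c
  A -> S X2 | T0 T0
  T0 -> c
  T1 -> b
  X2 -> A S

Fill CYK table bottom-up — only the sub-triangle for w[1..2]:
  T[1,1] 'c' = {S,T0}  orig:{S}
  T[2,2] 'c' = {S,T0}  orig:{S}
  T[1,2] 'cc' = {A}

Original NTs in T[1,2] deriving "cc": ["A"]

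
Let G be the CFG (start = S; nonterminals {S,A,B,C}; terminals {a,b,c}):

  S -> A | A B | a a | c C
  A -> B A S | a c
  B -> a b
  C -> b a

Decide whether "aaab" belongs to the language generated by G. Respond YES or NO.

Convert to CNF:
  S -> A B | B X4 | T0 T0 | T0 T1 | T1 C
  A -> B X3 | T0 T1
  B -> T0 T2
  C -> T2 T0
  T0 -> a
  T1 -> c
  T2 -> b
  X3 -> A S
  X4 -> A S

CYK fill:
  [0..0]={T0}  "a"  orig:{}
  [1..1]={T0}  "a"  orig:{}
  [2..2]={T0}  "a"  orig:{}
  [3..3]={T2}  "b"  orig:{}
  [0..1]={S}  "aa"
  [1..2]={S}  "aa"
  [2..3]={B}  "ab"
  [0..2]=∅  "aaa"
  [1..3]=∅  "aab"
  [0..3]=∅  "aaab"

S ∉ T[0,3] ⇒ NO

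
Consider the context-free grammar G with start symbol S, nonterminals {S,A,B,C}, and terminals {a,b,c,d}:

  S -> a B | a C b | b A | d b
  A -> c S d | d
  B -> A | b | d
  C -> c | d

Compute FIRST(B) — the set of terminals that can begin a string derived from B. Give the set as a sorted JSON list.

FIRST sets, iterate to fixpoint:
iter 1:
  A via A→c S d: +{c}
  A via A→d: +{d}
  B via B→A: +{c,d}
  B via B→b: +{b}
  C via C→c: +{c}
  C via C→d: +{d}
  S via S→a B: +{a}
  S via S→b A: +{b}
  S via S→d b: +{d}
  FIRST(S)={a,b,d}  FIRST(A)={c,d}  FIRST(B)={b,c,d}  FIRST(C)={c,d}
iter 2: (no change)
  FIRST(S)={a,b,d}  FIRST(A)={c,d}  FIRST(B)={b,c,d}  FIRST(C)={c,d}

FIRST(B) = ["b", "c", "d"]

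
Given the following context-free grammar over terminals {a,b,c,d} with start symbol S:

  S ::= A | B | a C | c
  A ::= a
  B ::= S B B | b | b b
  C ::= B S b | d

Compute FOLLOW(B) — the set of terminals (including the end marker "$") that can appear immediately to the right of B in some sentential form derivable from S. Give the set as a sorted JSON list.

FIRST iteration:
[1]
  A via A→a: +{a}
  B via B→b: +{b}
  C via C→B S b: +{b}
  C via C→d: +{d}
  S via S→A: +{a}
  S via S→B: +{b}
  S via S→c: +{c}
  FIRST(S)={a,b,c}  FIRST(A)={a}  FIRST(B)={b}  FIRST(C)={b,d}
[2]
  B via B→S B B: +{a,c}
  C via C→B S b: +{a,c}
  FIRST(S)={a,b,c}  FIRST(A)={a}  FIRST(B)={a,b,c}  FIRST(C)={a,b,c,d}
[3] (stable)
  FIRST(S)={a,b,c}  FIRST(A)={a}  FIRST(B)={a,b,c}  FIRST(C)={a,b,c,d}

Compute FOLLOW by fixpoint:
seed FOLLOW(S) with $
[1]
  B→S B B: FOLLOW(S) ⊇ FIRST(B) = {a,b,c}; new: +{a,b,c}
  B→S B B: FOLLOW(B) ⊇ FIRST(B) = {a,b,c}; new: +{a,b,c}
  S→A: FOLLOW(A) ⊇ FOLLOW(S) ⊇ {$,a,b,c}; new: +{$,a,b,c}
  S→B: FOLLOW(B) ⊇ FOLLOW(S) ⊇ {$,a,b,c}; new: +{$}
  S→a C: FOLLOW(C) ⊇ FOLLOW(S) ⊇ {$,a,b,c}; new: +{$,a,b,c}
  FOLLOW(S)={$,a,b,c}  FOLLOW(A)={$,a,b,c}  FOLLOW(B)={$,a,b,c}  FOLLOW(C)={$,a,b,c}
[2] done
  FOLLOW(S)={$,a,b,c}  FOLLOW(A)={$,a,b,c}  FOLLOW(B)={$,a,b,c}  FOLLOW(C)={$,a,b,c}

FOLLOW(B) = ["$", "a", "b", "c"]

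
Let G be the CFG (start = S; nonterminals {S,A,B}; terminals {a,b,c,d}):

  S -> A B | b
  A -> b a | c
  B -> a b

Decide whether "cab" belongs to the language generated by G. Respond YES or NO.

Convert to CNF:
  S -> A B | b
  A -> T0 T1 | c
  B -> T1 T0
  T0 -> b
  T1 -> a

CYK fill:
  cell(0,0) c: {A}
  cell(1,1) a: {T1}  orig:{}
  cell(2,2) b: {S,T0}  orig:{S}
  cell(0,1) ca: ∅
  cell(1,2) ab: {B}
  cell(0,2) cab: {S}

S ∈ T[0,2] ⇒ YES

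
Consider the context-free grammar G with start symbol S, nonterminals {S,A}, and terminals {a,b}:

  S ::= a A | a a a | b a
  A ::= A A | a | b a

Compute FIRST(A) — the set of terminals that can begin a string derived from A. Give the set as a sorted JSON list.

FIRST sets, iterate to fixpoint:
pass 1:
  A via A→a: +{a}
  A via A→b a: +{b}
  S via S→a A: +{a}
  S via S→b a: +{b}
  S: {a,b}  A: {a,b}
pass 2: — fixpoint
  S: {a,b}  A: {a,b}

FIRST(A) = ["a", "b"]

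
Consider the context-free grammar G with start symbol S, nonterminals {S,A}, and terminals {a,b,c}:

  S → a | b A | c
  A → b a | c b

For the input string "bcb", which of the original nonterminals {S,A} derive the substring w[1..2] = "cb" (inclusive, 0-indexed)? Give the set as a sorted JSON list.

CNF form of G:
  S -> T0 A | a | c
  A -> T0 T1 | T2 T0
  T0 -> b
  T1 -> a
  T2 -> c

CYK table (by increasing span), restricted to cells inside w[1..2]:
  [1..1]={S,T2}  "c"  orig:{S}
  [2..2]={T0}  "b"  orig:{}
  [1..2]={A}  "cb"

Original NTs in T[1,2] deriving "cb": ["A"]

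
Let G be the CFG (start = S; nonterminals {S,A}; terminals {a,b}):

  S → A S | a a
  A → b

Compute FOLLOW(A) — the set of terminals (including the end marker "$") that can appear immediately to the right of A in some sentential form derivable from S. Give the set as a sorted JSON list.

FIRST iteration:
round 1:
  A via A→b: +{b}
  S via S→A S: +{b}
  S via S→a a: +{a}
  FIRST(S)={a,b}  FIRST(A)={b}
round 2: (stable)
  FIRST(S)={a,b}  FIRST(A)={b}

FOLLOW sets:
initialize: $ ∈ FOLLOW(S)
[1]
  S→A S: FOLLOW(A) ⊇ FIRST(S) = {a,b}; new: +{a,b}
  S: {$}  A: {a,b}
[2] — fixpoint
  S: {$}  A: {a,b}

FOLLOW(A) = ["a", "b"]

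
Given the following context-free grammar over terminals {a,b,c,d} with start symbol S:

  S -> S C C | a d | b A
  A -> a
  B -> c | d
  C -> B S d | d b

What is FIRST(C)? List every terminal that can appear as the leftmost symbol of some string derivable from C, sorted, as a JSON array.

FIRST sets, iterate to fixpoint:
iter 1:
  A via A→a: +{a}
  B via B→c: +{c}
  B via B→d: +{d}
  C via C→B S d: +{c,d}
  S via S→a d: +{a}
  S via S→b A: +{b}
  S: {a,b}  A: {a}  B: {c,d}  C: {c,d}
iter 2: (no change)
  S: {a,b}  A: {a}  B: {c,d}  C: {c,d}

FIRST(C) = ["c", "d"]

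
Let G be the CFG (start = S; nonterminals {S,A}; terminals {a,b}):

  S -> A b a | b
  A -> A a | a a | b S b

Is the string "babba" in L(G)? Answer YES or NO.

Convert to CNF:
  S -> A X3 | b
  A -> A T0 | T0 T0 | T1 X2
  T0 -> a
  T1 -> b
  X2 -> S T1
  X3 -> T1 T0

CYK fill:
  [0..0]={S,T1}  "b"  orig:{S}
  [1..1]={T0}  "a"  orig:{}
  [2..2]={S,T1}  "b"  orig:{S}
  [3..3]={S,T1}  "b"  orig:{S}
  [4..4]={T0}  "a"  orig:{}
  [0..1]={X3}  "ba"  orig:{}
  [1..2]=∅  "ab"
  [2..3]={X2}  "bb"  orig:{}
  [3..4]={X3}  "ba"  orig:{}
  [0..2]=∅  "bab"
  [1..3]=∅  "abb"
  [2..4]=∅  "bba"
  [0..3]=∅  "babb"
  [1..4]=∅  "abba"
  [0..4]=∅  "babba"

S ∉ T[0,4] ⇒ NO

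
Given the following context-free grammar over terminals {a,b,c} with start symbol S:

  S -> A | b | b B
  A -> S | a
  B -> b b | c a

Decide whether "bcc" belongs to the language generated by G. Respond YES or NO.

CNF form of G:
  S -> T0 B | a | b
  A -> T0 B | a | b
  B -> T0 T0 | T1 T2
  T0 -> b
  T1 -> c
  T2 -> a

CYK fill:
  cell(0,0) b: {A,S,T0}  orig:{A,S}
  cell(1,1) c: {T1}  orig:{}
  cell(2,2) c: {T1}  orig:{}
  cell(0,1) bc: ∅
  cell(1,2) cc: ∅
  cell(0,2) bcc: ∅

S ∉ T[0,2] ⇒ NO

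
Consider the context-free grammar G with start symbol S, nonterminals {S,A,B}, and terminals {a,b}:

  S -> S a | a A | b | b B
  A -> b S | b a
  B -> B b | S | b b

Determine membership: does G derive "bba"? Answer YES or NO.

CNF form of G:
  S -> S T1 | T0 B | T1 A | b
  A -> T0 S | T0 T1
  B -> B T0 | S T1 | T0 B | T0 T0 | T1 A | b
  T0 -> b
  T1 -> a

CYK table (by increasing span):
  [0..0]={B,S,T0}  "b"  orig:{B,S}
  [1..1]={B,S,T0}  "b"  orig:{B,S}
  [2..2]={T1}  "a"  orig:{}
  [0..1]={A,B,S}  "bb"
  [1..2]={A,B,S}  "ba"
  [0..2]={A,B,S}  "bba"

S ∈ T[0,2] ⇒ YES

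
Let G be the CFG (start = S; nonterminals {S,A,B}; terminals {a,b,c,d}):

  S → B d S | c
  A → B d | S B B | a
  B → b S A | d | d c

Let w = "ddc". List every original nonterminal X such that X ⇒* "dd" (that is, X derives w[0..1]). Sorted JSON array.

CNF form of G:
  S -> B X5 | c
  A -> B T0 | S X3 | a
  B -> T0 T2 | T1 X4 | d
  T0 -> d
  T1 -> b
  T2 -> c
  X3 -> B B
  X4 -> S A
  X5 -> T0 S

CYK table (by increasing span) — only the sub-triangle for w[0..1]:
  cell(0,0) d: {B,T0}  orig:{B}
  cell(1,1) d: {B,T0}  orig:{B}
  cell(0,1) dd: {A,X3}  orig:{A}

Original NTs in T[0,1] deriving "dd": ["A"]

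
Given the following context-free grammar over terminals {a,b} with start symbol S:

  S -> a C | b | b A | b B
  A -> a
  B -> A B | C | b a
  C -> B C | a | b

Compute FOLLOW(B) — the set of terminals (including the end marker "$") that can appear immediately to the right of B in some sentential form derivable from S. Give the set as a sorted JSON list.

FIRST sets, iterate to fixpoint:
iter 1:
  A via A→a: +{a}
  B via B→A B: +{a}
  B via B→b a: +{b}
  C via C→B C: +{a,b}
  S via S→a C: +{a}
  S via S→b: +{b}
  S: {a,b}  A: {a}  B: {a,b}  C: {a,b}
iter 2: (no change)
  S: {a,b}  A: {a}  B: {a,b}  C: {a,b}

FOLLOW sets:
initialize: $ ∈ FOLLOW(S)
[1]
  B→A B: FOLLOW(A) ⊇ FIRST(B) = {a,b}; new: +{a,b}
  C→B C: FOLLOW(B) ⊇ FIRST(C) = {a,b}; new: +{a,b}
  S→a C: FOLLOW(C) ⊇ FOLLOW(S) ⊇ {$}; new: +{$}
  S→b A: FOLLOW(A) ⊇ FOLLOW(S) ⊇ {$}; new: +{$}
  S→b B: FOLLOW(B) ⊇ FOLLOW(S) ⊇ {$}; new: +{$}
  S: {$}  A: {$,a,b}  B: {$,a,b}  C: {$}
[2]
  B→C: FOLLOW(C) ⊇ FOLLOW(B) ⊇ {$,a,b}; new: +{a,b}
  S: {$}  A: {$,a,b}  B: {$,a,b}  C: {$,a,b}
[3] done
  S: {$}  A: {$,a,b}  B: {$,a,b}  C: {$,a,b}

FOLLOW(B) = ["$", "a", "b"]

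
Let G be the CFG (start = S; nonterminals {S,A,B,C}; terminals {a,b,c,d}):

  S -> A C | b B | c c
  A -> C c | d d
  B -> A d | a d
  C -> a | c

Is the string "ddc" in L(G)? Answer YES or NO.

Convert to CNF:
  S -> A C | T0 T0 | T3 B
  A -> C T0 | T1 T1
  B -> A T1 | T2 T1
  C -> a | c
  T0 -> c
  T1 -> d
  T2 -> a
  T3 -> b

CYK fill:
  [0..0]={T1}  "d"  orig:{}
  [1..1]={T1}  "d"  orig:{}
  [2..2]={C,T0}  "c"  orig:{C}
  [0..1]={A}  "dd"
  [1..2]=∅  "dc"
  [0..2]={S}  "ddc"

S ∈ T[0,2] ⇒ YES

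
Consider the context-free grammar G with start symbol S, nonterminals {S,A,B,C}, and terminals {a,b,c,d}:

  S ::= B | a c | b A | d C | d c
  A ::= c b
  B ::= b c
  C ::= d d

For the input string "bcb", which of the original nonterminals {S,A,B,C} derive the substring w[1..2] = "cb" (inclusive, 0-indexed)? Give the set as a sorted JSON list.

CNF form of G:
  S -> T1 A | T1 T0 | T2 C | T2 T0 | T3 T0
  A -> T0 T1
  B -> T1 T0
  C -> T2 T2
  T0 -> c
  T1 -> b
  T2 -> d
  T3 -> a

CYK table (by increasing span) (cells [i..j] with 1 ≤ i ≤ j ≤ 2 only):
  [1..1]={T0}  "c"  orig:{}
  [2..2]={T1}  "b"  orig:{}
  [1..2]={A}  "cb"

Original NTs in T[1,2] deriving "cb": ["A"]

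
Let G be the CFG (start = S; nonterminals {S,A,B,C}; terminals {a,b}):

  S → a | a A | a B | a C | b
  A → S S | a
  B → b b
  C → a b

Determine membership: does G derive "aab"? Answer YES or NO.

Convert to CNF:
  S -> T1 A | T1 B | T1 C | a | b
  A -> S S | a
  B -> T0 T0
  C -> T1 T0
  T0 -> b
  T1 -> a

CYK table (by increasing span):
  T[0,0] 'a' = {A,S,T1}  orig:{A,S}
  T[1,1] 'a' = {A,S,T1}  orig:{A,S}
  T[2,2] 'b' = {S,T0}  orig:{S}
  T[0,1] 'aa' = {A,S}
  T[1,2] 'ab' = {A,C}
  T[0,2] 'aab' = {A,S}

S ∈ T[0,2] ⇒ YES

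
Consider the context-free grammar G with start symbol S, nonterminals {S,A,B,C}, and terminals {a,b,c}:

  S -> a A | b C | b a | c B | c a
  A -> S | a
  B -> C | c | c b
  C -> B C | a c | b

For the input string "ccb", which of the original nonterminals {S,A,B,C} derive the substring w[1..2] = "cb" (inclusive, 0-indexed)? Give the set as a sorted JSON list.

CNF form of G:
  S -> T0 A | T1 C | T1 T0 | T2 B | T2 T0
  A -> T0 A | T1 C | T1 T0 | T2 B | T2 T0 | a
  B -> B C | T0 T2 | T2 T1 | b | c
  C -> B C | T0 T2 | b
  T0 -> a
  T1 -> b
  T2 -> c

CYK table (by increasing span), restricted to cells inside w[1..2]:
  cell(1,1) c: {B,T2}  orig:{B}
  cell(2,2) b: {B,C,T1}  orig:{B,C}
  cell(1,2) cb: {A,B,C,S}

Original NTs in T[1,2] deriving "cb": ["A", "B", "C", "S"]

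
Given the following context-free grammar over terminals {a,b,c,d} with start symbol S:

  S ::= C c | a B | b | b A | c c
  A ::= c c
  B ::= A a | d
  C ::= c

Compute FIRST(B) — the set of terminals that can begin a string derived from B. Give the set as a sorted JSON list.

FIRST iteration:
[1]
  A via A→c c: +{c}
  B via B→A a: +{c}
  B via B→d: +{d}
  C via C→c: +{c}
  S via S→C c: +{c}
  S via S→a B: +{a}
  S via S→b: +{b}
  FIRST[S]={a,b,c}  FIRST[A]={c}  FIRST[B]={c,d}  FIRST[C]={c}
[2] (stable)
  FIRST[S]={a,b,c}  FIRST[A]={c}  FIRST[B]={c,d}  FIRST[C]={c}

FIRST(B) = ["c", "d"]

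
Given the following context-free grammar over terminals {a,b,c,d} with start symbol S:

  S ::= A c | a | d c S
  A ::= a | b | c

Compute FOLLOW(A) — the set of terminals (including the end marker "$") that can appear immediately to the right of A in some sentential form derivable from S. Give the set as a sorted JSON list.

FIRST sets, iterate to fixpoint:
[1]
  A via A→a: +{a}
  A via A→b: +{b}
  A via A→c: +{c}
  S via S→A c: +{a,b,c}
  S via S→d c S: +{d}
  S: {a,b,c,d}  A: {a,b,c}
[2] done
  S: {a,b,c,d}  A: {a,b,c}

Compute FOLLOW by fixpoint:
initialize: $ ∈ FOLLOW(S)
round 1:
  S→A c: FOLLOW(A) ⊇ FIRST(c) = {c}; new: +{c}
  FOLLOW(S)={$}  FOLLOW(A)={c}
round 2: done
  FOLLOW(S)={$}  FOLLOW(A)={c}

FOLLOW(A) = ["c"]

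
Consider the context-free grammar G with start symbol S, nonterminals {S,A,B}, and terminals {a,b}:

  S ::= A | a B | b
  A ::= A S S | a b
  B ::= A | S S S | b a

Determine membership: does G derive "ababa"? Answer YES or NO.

Convert to CNF:
  S -> A X5 | T0 B | T0 T1 | b
  A -> A X2 | T0 T1
  B -> A X3 | S X4 | T0 T1 | T1 T0
  T0 -> a
  T1 -> b
  X2 -> S S
  X3 -> S S
  X4 -> S S
  X5 -> S S

CYK fill:
  [0..0]={T0}  "a"  orig:{}
  [1..1]={S,T1}  "b"  orig:{S}
  [2..2]={T0}  "a"  orig:{}
  [3..3]={S,T1}  "b"  orig:{S}
  [4..4]={T0}  "a"  orig:{}
  [0..1]={A,B,S}  "ab"
  [1..2]={B}  "ba"
  [2..3]={A,B,S}  "ab"
  [3..4]={B}  "ba"
  [0..2]={S}  "aba"
  [1..3]={X2,X3,X4,X5}  "bab"  orig:{}
  [2..4]={S}  "aba"
  [0..3]={X2,X3,X4,X5}  "abab"  orig:{}
  [1..4]={X2,X3,X4,X5}  "baba"  orig:{}
  [0..4]={X2,X3,X4,X5}  "ababa"  orig:{}

S ∉ T[0,4] ⇒ NO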